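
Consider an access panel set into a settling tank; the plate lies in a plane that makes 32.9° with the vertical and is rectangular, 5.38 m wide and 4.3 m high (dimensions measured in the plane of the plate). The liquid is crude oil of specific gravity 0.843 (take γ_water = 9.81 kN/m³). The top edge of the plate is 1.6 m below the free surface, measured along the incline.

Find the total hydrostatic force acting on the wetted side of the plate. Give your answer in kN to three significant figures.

F ≈ 602 kN

γ = 0.843 × 9.81 = 8.26983 kN/m³.
The plate makes 32.9° with the vertical, i.e. θ = 90° − 32.9° = 57.1° to the horizontal. Measuring y along the incline from the free-surface line, vertical depth h = y·sinθ with sinθ = 0.839620.
The centroid lies 4.3/2 = 2.15 m below the top edge, so y_c = 1.6 + 2.15 = 3.75 m and h_c = 3.75 × 0.839620 = 3.14858 m.
A = 5.38 × 4.3 = 23.134 m².
Resultant F = γ·h_c·A = 8.26983 × 3.14858 × 23.134 = 602.368 kN.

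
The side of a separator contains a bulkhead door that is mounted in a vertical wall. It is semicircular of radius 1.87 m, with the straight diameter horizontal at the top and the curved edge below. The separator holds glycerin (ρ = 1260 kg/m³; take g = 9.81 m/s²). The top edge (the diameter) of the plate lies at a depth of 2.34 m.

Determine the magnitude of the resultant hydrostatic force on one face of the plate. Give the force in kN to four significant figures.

γ = ρg = 1260 × 9.81 / 1000 = 12.3606 kN/m³.
The centroid of a semicircle lies 4r/(3π) = 0.793653 m from the diameter, here below the top edge, so the centroid depth is h_c = 2.34 + 0.793653 = 3.13365 m.
A = πr²/2 = π × 1.87²/2 = 5.49292 m².
Resultant F = γ·h_c·A = 12.3606 × 3.13365 × 5.49292 = 212.762 kN.

F ≈ 212.8 kN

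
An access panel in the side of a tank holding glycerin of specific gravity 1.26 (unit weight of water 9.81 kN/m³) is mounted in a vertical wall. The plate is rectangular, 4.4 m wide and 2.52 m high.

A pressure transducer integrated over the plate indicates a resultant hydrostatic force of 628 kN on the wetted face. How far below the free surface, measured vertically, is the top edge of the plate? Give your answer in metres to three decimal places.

d_top ≈ 3.322 m

γ = 1.26 × 9.81 = 12.3606 kN/m³.
A = 4.4 × 2.52 = 11.088 m².
From F = γ·h_c·A, the centroid depth is h_c = 628/(12.3606 × 11.088) = 4.58212 m.
The centroid lies 2.52/2 = 1.26 m below the top edge, so the top edge sits at h_top = 4.58212 − 1.26 = 3.32212 m below the surface.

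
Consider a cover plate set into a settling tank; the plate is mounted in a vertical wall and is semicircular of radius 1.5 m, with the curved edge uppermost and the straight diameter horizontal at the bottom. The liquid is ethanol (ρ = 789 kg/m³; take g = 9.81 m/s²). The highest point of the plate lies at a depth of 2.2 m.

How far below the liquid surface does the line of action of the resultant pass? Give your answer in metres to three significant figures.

γ = ρg = 789 × 9.81 / 1000 = 7.74009 kN/m³.
The centroid lies 4r/(3π) = 0.63662 m above the diameter, so r − 4r/(3π) = 1.5 − 0.63662 = 0.86338 m below the topmost point, so the centroid depth is h_c = 2.2 + 0.86338 = 3.06338 m.
A = πr²/2 = π × 1.5²/2 = 3.53429 m².
Resultant F = γ·h_c·A = 7.74009 × 3.06338 × 3.53429 = 83.801 kN.
I_c = (π/8 − 8/(9π))·r⁴ = 0.109757 × 1.5⁴ = 0.555645 m⁴.
Centre of pressure: y_p = y_c + I_c/(y_c·A) = 3.06338 + 0.555645/(3.06338 × 3.53429) = 3.06338 + 0.0513209 = 3.1147 m along the plane.

h_p = 3.11 m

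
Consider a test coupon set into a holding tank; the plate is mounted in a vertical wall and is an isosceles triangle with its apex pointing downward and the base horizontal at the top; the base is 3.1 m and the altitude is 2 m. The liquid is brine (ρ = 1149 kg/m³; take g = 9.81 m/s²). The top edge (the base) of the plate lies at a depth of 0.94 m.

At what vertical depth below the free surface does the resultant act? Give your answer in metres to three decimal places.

h_p = 1.745 m

γ = ρg = 1149 × 9.81 / 1000 = 11.27169 kN/m³.
With the apex down, the centroid sits h/3 = 2/3 = 0.666667 m below the base (the top edge), so the centroid depth is h_c = 0.94 + 0.666667 = 1.60667 m.
A = ½ × 3.1 × 2 = 3.1 m².
Resultant F = γ·h_c·A = 11.27169 × 1.60667 × 3.1 = 56.1406 kN.
I_c = b·h³/36 = 3.1 × 2³/36 = 0.688889 m⁴.
Centre of pressure: y_p = y_c + I_c/(y_c·A) = 1.60667 + 0.688889/(1.60667 × 3.1) = 1.60667 + 0.138312 = 1.74498 m along the plane.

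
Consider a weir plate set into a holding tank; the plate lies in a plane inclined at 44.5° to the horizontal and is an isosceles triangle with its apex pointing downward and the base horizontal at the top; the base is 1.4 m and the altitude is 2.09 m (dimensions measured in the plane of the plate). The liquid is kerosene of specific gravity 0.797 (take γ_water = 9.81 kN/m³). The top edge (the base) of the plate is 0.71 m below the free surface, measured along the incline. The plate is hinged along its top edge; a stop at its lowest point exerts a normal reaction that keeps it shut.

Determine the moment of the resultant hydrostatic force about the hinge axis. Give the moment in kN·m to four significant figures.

γ = 0.797 × 9.81 = 7.81857 kN/m³.
Let θ = 44.5° be the plate's angle to the horizontal; measure y along the incline from where the plane meets the free surface. Vertical depth h = y·sinθ with sinθ = 0.700909.
With the apex down, the centroid sits h/3 = 2.09/3 = 0.696667 m below the base (the top edge), so y_c = 0.71 + 0.696667 = 1.40667 m and h_c = 1.40667 × 0.700909 = 0.985948 m.
A = ½ × 1.4 × 2.09 = 1.463 m².
Resultant F = γ·h_c·A = 7.81857 × 0.985948 × 1.463 = 11.2778 kN.
I_c = b·h³/36 = 1.4 × 2.09³/36 = 0.355029 m⁴.
Centre of pressure: y_p = y_c + I_c/(y_c·A) = 1.40667 + 0.355029/(1.40667 × 1.463) = 1.40667 + 0.172515 = 1.57919 m along the plane.
The resultant acts 0.696667 + 0.172515 = 0.869182 m (along the plate) below the hinge at the top edge, so the moment about the hinge is M = F × 0.869182 = 11.2778 × 0.869182 = 9.80246 kN·m.

M ≈ 9.802 kN·m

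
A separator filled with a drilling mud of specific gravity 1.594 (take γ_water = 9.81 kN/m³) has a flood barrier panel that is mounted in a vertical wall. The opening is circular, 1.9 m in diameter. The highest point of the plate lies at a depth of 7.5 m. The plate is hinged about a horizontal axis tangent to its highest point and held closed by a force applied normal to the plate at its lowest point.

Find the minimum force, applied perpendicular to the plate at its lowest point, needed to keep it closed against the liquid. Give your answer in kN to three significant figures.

γ = 1.594 × 9.81 = 15.63714 kN/m³.
The centroid is at the centre, 0.95 m below the top of the plate, so the centroid depth is h_c = 7.5 + 0.95 = 8.45 m.
A = π(0.95)² = 2.83529 m².
Resultant F = γ·h_c·A = 15.63714 × 8.45 × 2.83529 = 374.638 kN.
I_c = πr⁴/4 = π × 0.95⁴/4 = 0.639712 m⁴.
Centre of pressure: y_p = y_c + I_c/(y_c·A) = 8.45 + 0.639712/(8.45 × 2.83529) = 8.45 + 0.0267012 = 8.4767 m along the plane.
The resultant acts 0.95 + 0.0267012 = 0.976701 m (along the plate) below the hinge at the top edge, so the moment about the hinge is M = F × 0.976701 = 374.638 × 0.976701 = 365.909 kN·m.
A normal force at the bottom, 1.9 m from the hinge, must supply this moment: P = 365.909/1.9 = 192.584 kN.

P ≈ 193 kN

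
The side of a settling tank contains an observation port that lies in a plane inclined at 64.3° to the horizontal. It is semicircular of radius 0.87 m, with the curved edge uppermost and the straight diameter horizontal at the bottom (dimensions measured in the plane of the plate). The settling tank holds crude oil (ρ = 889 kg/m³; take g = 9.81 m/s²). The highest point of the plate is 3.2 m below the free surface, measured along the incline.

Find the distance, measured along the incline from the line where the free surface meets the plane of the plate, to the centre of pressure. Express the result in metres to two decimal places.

y_p = 3.72 m

γ = ρg = 889 × 9.81 / 1000 = 8.72109 kN/m³.
Let θ = 64.3° be the plate's angle to the horizontal; measure y along the incline from where the plane meets the free surface. Vertical depth h = y·sinθ with sinθ = 0.901077.
The centroid lies 4r/(3π) = 0.369239 m above the diameter, so r − 4r/(3π) = 0.87 − 0.369239 = 0.500761 m below the topmost point, so y_c = 3.2 + 0.500761 = 3.70076 m and h_c = 3.70076 × 0.901077 = 3.33467 m.
A = πr²/2 = π × 0.87²/2 = 1.18894 m².
Resultant F = γ·h_c·A = 8.72109 × 3.33467 × 1.18894 = 34.5767 kN.
I_c = (π/8 − 8/(9π))·r⁴ = 0.109757 × 0.87⁴ = 0.0628795 m⁴.
Centre of pressure: y_p = y_c + I_c/(y_c·A) = 3.70076 + 0.0628795/(3.70076 × 1.18894) = 3.70076 + 0.0142909 = 3.71505 m along the plane.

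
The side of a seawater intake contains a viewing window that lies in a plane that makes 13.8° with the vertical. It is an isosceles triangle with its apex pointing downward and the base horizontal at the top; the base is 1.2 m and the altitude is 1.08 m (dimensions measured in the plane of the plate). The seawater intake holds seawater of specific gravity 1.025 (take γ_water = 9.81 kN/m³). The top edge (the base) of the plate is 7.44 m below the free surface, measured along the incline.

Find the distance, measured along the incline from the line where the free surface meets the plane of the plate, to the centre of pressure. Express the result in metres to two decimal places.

γ = 1.025 × 9.81 = 10.05525 kN/m³.
The plate makes 13.8° with the vertical, i.e. θ = 90° − 13.8° = 76.2° to the horizontal. Measuring y along the incline from the free-surface line, vertical depth h = y·sinθ with sinθ = 0.971134.
With the apex down, the centroid sits h/3 = 1.08/3 = 0.36 m below the base (the top edge), so y_c = 7.44 + 0.36 = 7.8 m and h_c = 7.8 × 0.971134 = 7.57485 m.
A = ½ × 1.2 × 1.08 = 0.648 m².
Resultant F = γ·h_c·A = 10.05525 × 7.57485 × 0.648 = 49.3562 kN.
I_c = b·h³/36 = 1.2 × 1.08³/36 = 0.0419904 m⁴.
Centre of pressure: y_p = y_c + I_c/(y_c·A) = 7.8 + 0.0419904/(7.8 × 0.648) = 7.8 + 0.00830769 = 7.80831 m along the plane.

y_p = 7.81 m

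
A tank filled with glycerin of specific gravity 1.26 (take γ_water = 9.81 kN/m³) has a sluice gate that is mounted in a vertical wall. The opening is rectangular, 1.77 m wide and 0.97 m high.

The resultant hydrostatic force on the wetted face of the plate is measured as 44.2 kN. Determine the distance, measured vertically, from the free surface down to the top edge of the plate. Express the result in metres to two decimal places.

γ = 1.26 × 9.81 = 12.3606 kN/m³.
A = 1.77 × 0.97 = 1.7169 m².
From F = γ·h_c·A, the centroid depth is h_c = 44.2/(12.3606 × 1.7169) = 2.08275 m.
The centroid lies 0.97/2 = 0.485 m below the top edge, so the top edge sits at h_top = 2.08275 − 0.485 = 1.59775 m below the surface.

d_top ≈ 1.60 m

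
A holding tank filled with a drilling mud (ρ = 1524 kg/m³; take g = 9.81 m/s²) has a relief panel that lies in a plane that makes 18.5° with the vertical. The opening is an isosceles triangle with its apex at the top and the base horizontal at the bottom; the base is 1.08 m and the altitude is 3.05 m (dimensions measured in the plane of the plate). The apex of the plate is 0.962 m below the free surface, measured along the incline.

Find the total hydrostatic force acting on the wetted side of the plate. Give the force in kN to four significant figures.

γ = ρg = 1524 × 9.81 / 1000 = 14.95044 kN/m³.
The plate makes 18.5° with the vertical, i.e. θ = 90° − 18.5° = 71.5° to the horizontal. Measuring y along the incline from the free-surface line, vertical depth h = y·sinθ with sinθ = 0.948324.
With the apex up, the centroid sits 2h/3 = 2 × 3.05/3 = 2.03333 m below the apex, so y_c = 0.962 + 2.03333 = 2.99533 m and h_c = 2.99533 × 0.948324 = 2.84054 m.
A = ½ × 1.08 × 3.05 = 1.647 m².
Resultant F = γ·h_c·A = 14.95044 × 2.84054 × 1.647 = 69.9437 kN.

F ≈ 69.94 kN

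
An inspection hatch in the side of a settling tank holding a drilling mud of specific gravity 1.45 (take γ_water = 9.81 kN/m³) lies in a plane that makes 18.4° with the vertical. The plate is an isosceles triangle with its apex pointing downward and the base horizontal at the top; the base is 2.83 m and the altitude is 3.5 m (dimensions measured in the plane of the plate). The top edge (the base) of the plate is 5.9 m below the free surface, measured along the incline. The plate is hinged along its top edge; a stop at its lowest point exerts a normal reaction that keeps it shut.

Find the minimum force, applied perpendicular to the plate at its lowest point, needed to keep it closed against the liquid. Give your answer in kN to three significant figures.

γ = 1.45 × 9.81 = 14.2245 kN/m³.
The plate makes 18.4° with the vertical, i.e. θ = 90° − 18.4° = 71.6° to the horizontal. Measuring y along the incline from the free-surface line, vertical depth h = y·sinθ with sinθ = 0.948876.
With the apex down, the centroid sits h/3 = 3.5/3 = 1.16667 m below the base (the top edge), so y_c = 5.9 + 1.16667 = 7.06667 m and h_c = 7.06667 × 0.948876 = 6.70539 m.
A = ½ × 2.83 × 3.5 = 4.9525 m².
Resultant F = γ·h_c·A = 14.2245 × 6.70539 × 4.9525 = 472.374 kN.
I_c = b·h³/36 = 2.83 × 3.5³/36 = 3.37045 m⁴.
Centre of pressure: y_p = y_c + I_c/(y_c·A) = 7.06667 + 3.37045/(7.06667 × 4.9525) = 7.06667 + 0.0963049 = 7.16297 m along the plane.
The resultant acts 1.16667 + 0.0963049 = 1.26297 m (along the plate) below the hinge at the top edge, so the moment about the hinge is M = F × 1.26297 = 472.374 × 1.26297 = 596.594 kN·m.
A normal force at the bottom, 3.5 m from the hinge, must supply this moment: P = 596.594/3.5 = 170.455 kN.

P ≈ 170 kN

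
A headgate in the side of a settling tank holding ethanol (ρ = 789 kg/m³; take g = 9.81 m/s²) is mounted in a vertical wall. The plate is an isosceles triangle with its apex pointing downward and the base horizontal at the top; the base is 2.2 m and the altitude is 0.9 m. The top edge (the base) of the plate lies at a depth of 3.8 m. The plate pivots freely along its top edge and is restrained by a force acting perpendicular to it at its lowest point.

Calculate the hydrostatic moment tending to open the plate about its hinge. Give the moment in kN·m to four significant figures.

M ≈ 9.770 kN·m

γ = ρg = 789 × 9.81 / 1000 = 7.74009 kN/m³.
With the apex down, the centroid sits h/3 = 0.9/3 = 0.3 m below the base (the top edge), so the centroid depth is h_c = 3.8 + 0.3 = 4.1 m.
A = ½ × 2.2 × 0.9 = 0.99 m².
Resultant F = γ·h_c·A = 7.74009 × 4.1 × 0.99 = 31.417 kN.
I_c = b·h³/36 = 2.2 × 0.9³/36 = 0.04455 m⁴.
Centre of pressure: y_p = y_c + I_c/(y_c·A) = 4.1 + 0.04455/(4.1 × 0.99) = 4.1 + 0.0109756 = 4.11098 m along the plane.
The resultant acts 0.3 + 0.0109756 = 0.310976 m (along the plate) below the hinge at the top edge, so the moment about the hinge is M = F × 0.310976 = 31.417 × 0.310976 = 9.76993 kN·m.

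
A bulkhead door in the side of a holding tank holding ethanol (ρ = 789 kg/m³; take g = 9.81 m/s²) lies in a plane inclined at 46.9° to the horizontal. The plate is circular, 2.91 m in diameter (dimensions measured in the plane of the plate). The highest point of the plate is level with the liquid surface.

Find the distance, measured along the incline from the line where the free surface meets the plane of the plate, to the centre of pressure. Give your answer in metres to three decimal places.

y_p = 1.819 m

γ = ρg = 789 × 9.81 / 1000 = 7.74009 kN/m³.
Let θ = 46.9° be the plate's angle to the horizontal; measure y along the incline from where the plane meets the free surface. Vertical depth h = y·sinθ with sinθ = 0.730162.
The centroid is at the centre, 1.455 m below the top of the plate, so y_c = 1.455 m and h_c = 1.455 × 0.730162 = 1.06239 m.
A = π(1.455)² = 6.65083 m².
Resultant F = γ·h_c·A = 7.74009 × 1.06239 × 6.65083 = 54.6897 kN.
I_c = πr⁴/4 = π × 1.455⁴/4 = 3.51999 m⁴.
Centre of pressure: y_p = y_c + I_c/(y_c·A) = 1.455 + 3.51999/(1.455 × 6.65083) = 1.455 + 0.36375 = 1.81875 m along the plane.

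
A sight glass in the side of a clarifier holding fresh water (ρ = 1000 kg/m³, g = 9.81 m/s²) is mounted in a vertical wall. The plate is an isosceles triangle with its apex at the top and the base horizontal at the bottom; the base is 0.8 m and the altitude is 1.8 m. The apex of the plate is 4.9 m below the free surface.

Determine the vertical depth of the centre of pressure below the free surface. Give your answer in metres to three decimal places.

γ = ρg = 1000 × 9.81 = 9810 N/m³ = 9.81 kN/m³.
With the apex up, the centroid sits 2h/3 = 2 × 1.8/3 = 1.2 m below the apex, so the centroid depth is h_c = 4.9 + 1.2 = 6.1 m.
A = ½ × 0.8 × 1.8 = 0.72 m².
Resultant F = γ·h_c·A = 9.81 × 6.1 × 0.72 = 43.0855 kN.
I_c = b·h³/36 = 0.8 × 1.8³/36 = 0.1296 m⁴.
Centre of pressure: y_p = y_c + I_c/(y_c·A) = 6.1 + 0.1296/(6.1 × 0.72) = 6.1 + 0.0295082 = 6.12951 m along the plane.

h_p = 6.130 m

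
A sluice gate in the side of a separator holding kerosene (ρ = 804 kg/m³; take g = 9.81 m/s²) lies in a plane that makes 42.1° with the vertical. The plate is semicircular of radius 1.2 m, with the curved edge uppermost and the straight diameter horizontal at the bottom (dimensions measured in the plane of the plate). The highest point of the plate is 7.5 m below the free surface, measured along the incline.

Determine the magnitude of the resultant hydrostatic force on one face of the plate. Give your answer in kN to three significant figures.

γ = ρg = 804 × 9.81 / 1000 = 7.88724 kN/m³.
The plate makes 42.1° with the vertical, i.e. θ = 90° − 42.1° = 47.9° to the horizontal. Measuring y along the incline from the free-surface line, vertical depth h = y·sinθ with sinθ = 0.741976.
The centroid lies 4r/(3π) = 0.509296 m above the diameter, so r − 4r/(3π) = 1.2 − 0.509296 = 0.690704 m below the topmost point, so y_c = 7.5 + 0.690704 = 8.1907 m and h_c = 8.1907 × 0.741976 = 6.0773 m.
A = πr²/2 = π × 1.2²/2 = 2.26195 m².
Resultant F = γ·h_c·A = 7.88724 × 6.0773 × 2.26195 = 108.422 kN.

F ≈ 108 kN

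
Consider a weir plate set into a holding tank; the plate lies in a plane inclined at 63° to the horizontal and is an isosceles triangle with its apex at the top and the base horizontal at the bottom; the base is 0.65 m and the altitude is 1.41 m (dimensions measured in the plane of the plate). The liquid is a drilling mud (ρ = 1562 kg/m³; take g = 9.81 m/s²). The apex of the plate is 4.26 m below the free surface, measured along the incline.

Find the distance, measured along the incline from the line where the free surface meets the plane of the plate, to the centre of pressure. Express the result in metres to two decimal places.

y_p = 5.22 m

γ = ρg = 1562 × 9.81 / 1000 = 15.32322 kN/m³.
Let θ = 63° be the plate's angle to the horizontal; measure y along the incline from where the plane meets the free surface. Vertical depth h = y·sinθ with sinθ = 0.891007.
With the apex up, the centroid sits 2h/3 = 2 × 1.41/3 = 0.94 m below the apex, so y_c = 4.26 + 0.94 = 5.2 m and h_c = 5.2 × 0.891007 = 4.63324 m.
A = ½ × 0.65 × 1.41 = 0.45825 m².
Resultant F = γ·h_c·A = 15.32322 × 4.63324 × 0.45825 = 32.534 kN.
I_c = b·h³/36 = 0.65 × 1.41³/36 = 0.0506137 m⁴.
Centre of pressure: y_p = y_c + I_c/(y_c·A) = 5.2 + 0.0506137/(5.2 × 0.45825) = 5.2 + 0.0212404 = 5.22124 m along the plane.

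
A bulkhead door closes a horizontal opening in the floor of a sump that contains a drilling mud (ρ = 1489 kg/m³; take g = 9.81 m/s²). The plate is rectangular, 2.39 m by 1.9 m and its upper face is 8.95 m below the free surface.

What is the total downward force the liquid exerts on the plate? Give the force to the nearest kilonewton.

γ = ρg = 1489 × 9.81 / 1000 = 14.60709 kN/m³.
The plate is horizontal, so pressure is uniform at p = γ·h = 14.60709 × 8.95 = 130.733 kN/m².
A = 2.39 × 1.9 = 4.541 m².
F = p·A = 130.733 × 4.541 = 593.659 kN.

F ≈ 594 kN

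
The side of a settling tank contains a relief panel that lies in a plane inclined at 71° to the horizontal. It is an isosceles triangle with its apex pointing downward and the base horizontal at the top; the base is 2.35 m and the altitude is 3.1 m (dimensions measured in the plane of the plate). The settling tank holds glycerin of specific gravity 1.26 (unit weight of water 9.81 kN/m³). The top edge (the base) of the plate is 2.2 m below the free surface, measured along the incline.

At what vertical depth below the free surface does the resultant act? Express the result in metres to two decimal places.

h_p = 3.21 m

γ = 1.26 × 9.81 = 12.3606 kN/m³.
Let θ = 71° be the plate's angle to the horizontal; measure y along the incline from where the plane meets the free surface. Vertical depth h = y·sinθ with sinθ = 0.945519.
With the apex down, the centroid sits h/3 = 3.1/3 = 1.03333 m below the base (the top edge), so y_c = 2.2 + 1.03333 = 3.23333 m and h_c = 3.23333 × 0.945519 = 3.05717 m.
A = ½ × 2.35 × 3.1 = 3.6425 m².
Resultant F = γ·h_c·A = 12.3606 × 3.05717 × 3.6425 = 137.644 kN.
I_c = b·h³/36 = 2.35 × 3.1³/36 = 1.94469 m⁴.
Centre of pressure: y_p = y_c + I_c/(y_c·A) = 3.23333 + 1.94469/(3.23333 × 3.6425) = 3.23333 + 0.16512 = 3.39845 m along the plane.
Vertically, h_p = y_p·sinθ = 3.39845 × 0.945519 = 3.2133 m.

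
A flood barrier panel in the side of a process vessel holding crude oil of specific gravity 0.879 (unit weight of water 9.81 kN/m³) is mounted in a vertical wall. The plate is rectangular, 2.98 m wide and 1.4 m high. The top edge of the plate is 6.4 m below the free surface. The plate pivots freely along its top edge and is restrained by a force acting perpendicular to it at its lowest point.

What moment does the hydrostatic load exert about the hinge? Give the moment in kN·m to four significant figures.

γ = 0.879 × 9.81 = 8.62299 kN/m³.
The centroid lies 1.4/2 = 0.7 m below the top edge, so the centroid depth is h_c = 6.4 + 0.7 = 7.1 m.
A = 2.98 × 1.4 = 4.172 m².
Resultant F = γ·h_c·A = 8.62299 × 7.1 × 4.172 = 255.423 kN.
I_c = b·h³/12 = 2.98 × 1.4³/12 = 0.681427 m⁴.
Centre of pressure: y_p = y_c + I_c/(y_c·A) = 7.1 + 0.681427/(7.1 × 4.172) = 7.1 + 0.0230047 = 7.123 m along the plane.
The resultant acts 0.7 + 0.0230047 = 0.723005 m (along the plate) below the hinge at the top edge, so the moment about the hinge is M = F × 0.723005 = 255.423 × 0.723005 = 184.672 kN·m.

M ≈ 184.7 kN·m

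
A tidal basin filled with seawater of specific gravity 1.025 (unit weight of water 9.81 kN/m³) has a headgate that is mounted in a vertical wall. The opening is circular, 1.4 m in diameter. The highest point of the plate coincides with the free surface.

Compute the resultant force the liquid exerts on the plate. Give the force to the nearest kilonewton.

γ = 1.025 × 9.81 = 10.05525 kN/m³.
The centroid is at the centre, 0.7 m below the top of the plate, so the centroid depth is h_c = 0.7 m.
A = π(0.7)² = 1.53938 m².
Resultant F = γ·h_c·A = 10.05525 × 0.7 × 1.53938 = 10.8352 kN.

F ≈ 11 kN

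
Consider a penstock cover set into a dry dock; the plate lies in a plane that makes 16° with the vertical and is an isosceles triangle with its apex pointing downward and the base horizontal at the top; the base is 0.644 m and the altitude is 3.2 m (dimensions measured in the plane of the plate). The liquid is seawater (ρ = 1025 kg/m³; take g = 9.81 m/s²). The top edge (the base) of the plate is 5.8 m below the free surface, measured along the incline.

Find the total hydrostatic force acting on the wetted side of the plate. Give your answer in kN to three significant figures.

γ = ρg = 1025 × 9.81 / 1000 = 10.05525 kN/m³.
The plate makes 16° with the vertical, i.e. θ = 90° − 16° = 74° to the horizontal. Measuring y along the incline from the free-surface line, vertical depth h = y·sinθ with sinθ = 0.961262.
With the apex down, the centroid sits h/3 = 3.2/3 = 1.06667 m below the base (the top edge), so y_c = 5.8 + 1.06667 = 6.86667 m and h_c = 6.86667 × 0.961262 = 6.60067 m.
A = ½ × 0.644 × 3.2 = 1.0304 m².
Resultant F = γ·h_c·A = 10.05525 × 6.60067 × 1.0304 = 68.3891 kN.

F ≈ 68.4 kN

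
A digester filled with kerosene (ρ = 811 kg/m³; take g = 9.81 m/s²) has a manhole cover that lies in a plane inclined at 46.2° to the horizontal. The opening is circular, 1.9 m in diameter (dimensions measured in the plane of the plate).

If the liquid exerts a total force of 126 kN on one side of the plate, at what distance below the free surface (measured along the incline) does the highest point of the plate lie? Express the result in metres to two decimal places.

y_top ≈ 6.79 m

γ = ρg = 811 × 9.81 / 1000 = 7.95591 kN/m³.
A = π(0.95)² = 2.83529 m².
From F = γ·h_c·A, the centroid depth is h_c = 126/(7.95591 × 2.83529) = 5.58577 m.
Let θ = 46.2° be the plate's angle to the horizontal; measure y along the incline from where the plane meets the free surface. Vertical depth h = y·sinθ with sinθ = 0.721760.
Along the incline, y_c = h_c/sinθ = 5.58577/0.721760 = 7.7391 m.
The centroid is at the centre, 0.95 m below the top of the plate, so the highest point sits at y_top = 7.7391 − 0.95 = 6.7891 m along the incline.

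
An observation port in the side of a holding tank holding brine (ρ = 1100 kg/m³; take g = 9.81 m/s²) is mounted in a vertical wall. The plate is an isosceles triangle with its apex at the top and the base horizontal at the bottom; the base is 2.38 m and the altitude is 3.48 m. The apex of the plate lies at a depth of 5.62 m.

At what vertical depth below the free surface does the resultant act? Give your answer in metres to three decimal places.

h_p = 8.025 m

γ = ρg = 1100 × 9.81 / 1000 = 10.791 kN/m³.
With the apex up, the centroid sits 2h/3 = 2 × 3.48/3 = 2.32 m below the apex, so the centroid depth is h_c = 5.62 + 2.32 = 7.94 m.
A = ½ × 2.38 × 3.48 = 4.1412 m².
Resultant F = γ·h_c·A = 10.791 × 7.94 × 4.1412 = 354.82 kN.
I_c = b·h³/36 = 2.38 × 3.48³/36 = 2.7862 m⁴.
Centre of pressure: y_p = y_c + I_c/(y_c·A) = 7.94 + 2.7862/(7.94 × 4.1412) = 7.94 + 0.0847355 = 8.02474 m along the plane.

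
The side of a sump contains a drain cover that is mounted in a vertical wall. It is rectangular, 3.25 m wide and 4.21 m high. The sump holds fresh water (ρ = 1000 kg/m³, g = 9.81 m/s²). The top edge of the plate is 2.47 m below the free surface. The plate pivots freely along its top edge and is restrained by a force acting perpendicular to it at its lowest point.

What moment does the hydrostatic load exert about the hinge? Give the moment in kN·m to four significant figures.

M ≈ 1491 kN·m

γ = ρg = 1000 × 9.81 = 9810 N/m³ = 9.81 kN/m³.
The centroid lies 4.21/2 = 2.105 m below the top edge, so the centroid depth is h_c = 2.47 + 2.105 = 4.575 m.
A = 3.25 × 4.21 = 13.6825 m².
Resultant F = γ·h_c·A = 9.81 × 4.575 × 13.6825 = 614.081 kN.
I_c = b·h³/12 = 3.25 × 4.21³/12 = 20.2092 m⁴.
Centre of pressure: y_p = y_c + I_c/(y_c·A) = 4.575 + 20.2092/(4.575 × 13.6825) = 4.575 + 0.322844 = 4.89784 m along the plane.
The resultant acts 2.105 + 0.322844 = 2.42784 m (along the plate) below the hinge at the top edge, so the moment about the hinge is M = F × 2.42784 = 614.081 × 2.42784 = 1490.89 kN·m.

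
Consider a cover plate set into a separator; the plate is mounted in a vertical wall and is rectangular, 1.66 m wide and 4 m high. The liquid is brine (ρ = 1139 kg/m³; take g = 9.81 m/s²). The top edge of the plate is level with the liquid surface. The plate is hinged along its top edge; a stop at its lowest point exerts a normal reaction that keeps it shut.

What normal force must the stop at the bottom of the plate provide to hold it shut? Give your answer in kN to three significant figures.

γ = ρg = 1139 × 9.81 / 1000 = 11.17359 kN/m³.
The centroid lies 4/2 = 2 m below the top edge, so the centroid depth is h_c = 2 m.
A = 1.66 × 4 = 6.64 m².
Resultant F = γ·h_c·A = 11.17359 × 2 × 6.64 = 148.385 kN.
I_c = b·h³/12 = 1.66 × 4³/12 = 8.85333 m⁴.
Centre of pressure: y_p = y_c + I_c/(y_c·A) = 2 + 8.85333/(2 × 6.64) = 2 + 0.666666 = 2.66667 m along the plane.
The resultant acts 2 + 0.666666 = 2.66667 m (along the plate) below the hinge at the top edge, so the moment about the hinge is M = F × 2.66667 = 148.385 × 2.66667 = 395.694 kN·m.
A normal force at the bottom, 4 m from the hinge, must supply this moment: P = 395.694/4 = 98.9235 kN.

P ≈ 98.9 kN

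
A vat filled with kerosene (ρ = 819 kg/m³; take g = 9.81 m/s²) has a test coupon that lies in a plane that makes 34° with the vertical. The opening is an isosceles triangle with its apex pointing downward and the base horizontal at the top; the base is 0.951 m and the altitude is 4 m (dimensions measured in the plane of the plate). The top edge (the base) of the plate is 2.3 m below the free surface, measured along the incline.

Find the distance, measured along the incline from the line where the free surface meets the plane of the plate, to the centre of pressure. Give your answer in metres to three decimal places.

γ = ρg = 819 × 9.81 / 1000 = 8.03439 kN/m³.
The plate makes 34° with the vertical, i.e. θ = 90° − 34° = 56° to the horizontal. Measuring y along the incline from the free-surface line, vertical depth h = y·sinθ with sinθ = 0.829038.
With the apex down, the centroid sits h/3 = 4/3 = 1.33333 m below the base (the top edge), so y_c = 2.3 + 1.33333 = 3.63333 m and h_c = 3.63333 × 0.829038 = 3.01217 m.
A = ½ × 0.951 × 4 = 1.902 m².
Resultant F = γ·h_c·A = 8.03439 × 3.01217 × 1.902 = 46.0302 kN.
I_c = b·h³/36 = 0.951 × 4³/36 = 1.69067 m⁴.
Centre of pressure: y_p = y_c + I_c/(y_c·A) = 3.63333 + 1.69067/(3.63333 × 1.902) = 3.63333 + 0.244649 = 3.87798 m along the plane.

y_p = 3.878 m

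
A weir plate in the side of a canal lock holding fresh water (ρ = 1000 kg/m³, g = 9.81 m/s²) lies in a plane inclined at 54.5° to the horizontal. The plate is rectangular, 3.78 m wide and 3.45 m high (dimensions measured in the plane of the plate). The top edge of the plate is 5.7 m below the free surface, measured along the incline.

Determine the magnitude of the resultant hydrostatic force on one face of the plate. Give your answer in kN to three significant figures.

F ≈ 773 kN

γ = ρg = 1000 × 9.81 = 9810 N/m³ = 9.81 kN/m³.
Let θ = 54.5° be the plate's angle to the horizontal; measure y along the incline from where the plane meets the free surface. Vertical depth h = y·sinθ with sinθ = 0.814116.
The centroid lies 3.45/2 = 1.725 m below the top edge, so y_c = 5.7 + 1.725 = 7.425 m and h_c = 7.425 × 0.814116 = 6.04481 m.
A = 3.78 × 3.45 = 13.041 m².
Resultant F = γ·h_c·A = 9.81 × 6.04481 × 13.041 = 773.326 kN.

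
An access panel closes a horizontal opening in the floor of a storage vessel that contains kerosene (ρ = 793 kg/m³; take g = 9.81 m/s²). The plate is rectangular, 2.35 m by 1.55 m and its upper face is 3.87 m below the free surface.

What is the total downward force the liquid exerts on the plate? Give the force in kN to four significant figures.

F ≈ 109.7 kN

γ = ρg = 793 × 9.81 / 1000 = 7.77933 kN/m³.
The plate is horizontal, so pressure is uniform at p = γ·h = 7.77933 × 3.87 = 30.106 kN/m².
A = 2.35 × 1.55 = 3.6425 m².
F = p·A = 30.106 × 3.6425 = 109.661 kN.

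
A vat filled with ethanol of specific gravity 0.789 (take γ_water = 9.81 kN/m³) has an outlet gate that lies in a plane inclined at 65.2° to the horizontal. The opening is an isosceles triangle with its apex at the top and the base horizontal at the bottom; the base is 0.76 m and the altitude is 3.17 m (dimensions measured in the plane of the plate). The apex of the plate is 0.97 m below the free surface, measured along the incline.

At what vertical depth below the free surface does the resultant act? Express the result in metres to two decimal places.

γ = 0.789 × 9.81 = 7.74009 kN/m³.
Let θ = 65.2° be the plate's angle to the horizontal; measure y along the incline from where the plane meets the free surface. Vertical depth h = y·sinθ with sinθ = 0.907777.
With the apex up, the centroid sits 2h/3 = 2 × 3.17/3 = 2.11333 m below the apex, so y_c = 0.97 + 2.11333 = 3.08333 m and h_c = 3.08333 × 0.907777 = 2.79898 m.
A = ½ × 0.76 × 3.17 = 1.2046 m².
Resultant F = γ·h_c·A = 7.74009 × 2.79898 × 1.2046 = 26.0969 kN.
I_c = b·h³/36 = 0.76 × 3.17³/36 = 0.672495 m⁴.
Centre of pressure: y_p = y_c + I_c/(y_c·A) = 3.08333 + 0.672495/(3.08333 × 1.2046) = 3.08333 + 0.181062 = 3.26439 m along the plane.
Vertically, h_p = y_p·sinθ = 3.26439 × 0.907777 = 2.96334 m.

h_p = 2.96 m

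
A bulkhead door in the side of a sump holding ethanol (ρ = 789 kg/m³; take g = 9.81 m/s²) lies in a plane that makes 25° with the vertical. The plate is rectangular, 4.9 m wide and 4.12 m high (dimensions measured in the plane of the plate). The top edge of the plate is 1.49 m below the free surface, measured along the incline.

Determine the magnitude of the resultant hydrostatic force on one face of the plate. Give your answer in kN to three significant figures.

F ≈ 503 kN

γ = ρg = 789 × 9.81 / 1000 = 7.74009 kN/m³.
The plate makes 25° with the vertical, i.e. θ = 90° − 25° = 65° to the horizontal. Measuring y along the incline from the free-surface line, vertical depth h = y·sinθ with sinθ = 0.906308.
The centroid lies 4.12/2 = 2.06 m below the top edge, so y_c = 1.49 + 2.06 = 3.55 m and h_c = 3.55 × 0.906308 = 3.21739 m.
A = 4.9 × 4.12 = 20.188 m².
Resultant F = γ·h_c·A = 7.74009 × 3.21739 × 20.188 = 502.74 kN.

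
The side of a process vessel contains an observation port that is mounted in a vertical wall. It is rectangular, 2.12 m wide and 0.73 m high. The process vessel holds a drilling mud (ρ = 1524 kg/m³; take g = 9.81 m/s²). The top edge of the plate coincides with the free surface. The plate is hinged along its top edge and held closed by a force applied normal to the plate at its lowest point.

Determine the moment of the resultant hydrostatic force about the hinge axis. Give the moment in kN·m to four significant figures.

γ = ρg = 1524 × 9.81 / 1000 = 14.95044 kN/m³.
The centroid lies 0.73/2 = 0.365 m below the top edge, so the centroid depth is h_c = 0.365 m.
A = 2.12 × 0.73 = 1.5476 m².
Resultant F = γ·h_c·A = 14.95044 × 0.365 × 1.5476 = 8.44511 kN.
I_c = b·h³/12 = 2.12 × 0.73³/12 = 0.0687263 m⁴.
Centre of pressure: y_p = y_c + I_c/(y_c·A) = 0.365 + 0.0687263/(0.365 × 1.5476) = 0.365 + 0.121667 = 0.486667 m along the plane.
The resultant acts 0.365 + 0.121667 = 0.486667 m (along the plate) below the hinge at the top edge, so the moment about the hinge is M = F × 0.486667 = 8.44511 × 0.486667 = 4.10996 kN·m.

M ≈ 4.110 kN·m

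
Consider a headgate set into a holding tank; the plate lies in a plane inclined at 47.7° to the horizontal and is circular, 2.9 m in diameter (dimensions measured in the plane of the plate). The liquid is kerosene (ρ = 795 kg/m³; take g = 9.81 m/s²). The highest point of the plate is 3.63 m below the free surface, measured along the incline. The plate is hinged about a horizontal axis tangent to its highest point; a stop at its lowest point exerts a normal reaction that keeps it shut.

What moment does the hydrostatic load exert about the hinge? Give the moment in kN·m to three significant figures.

M ≈ 301 kN·m

γ = ρg = 795 × 9.81 / 1000 = 7.79895 kN/m³.
Let θ = 47.7° be the plate's angle to the horizontal; measure y along the incline from where the plane meets the free surface. Vertical depth h = y·sinθ with sinθ = 0.739631.
The centroid is at the centre, 1.45 m below the top of the plate, so y_c = 3.63 + 1.45 = 5.08 m and h_c = 5.08 × 0.739631 = 3.75733 m.
A = π(1.45)² = 6.6052 m².
Resultant F = γ·h_c·A = 7.79895 × 3.75733 × 6.6052 = 193.554 kN.
I_c = πr⁴/4 = π × 1.45⁴/4 = 3.47186 m⁴.
Centre of pressure: y_p = y_c + I_c/(y_c·A) = 5.08 + 3.47186/(5.08 × 6.6052) = 5.08 + 0.10347 = 5.18347 m along the plane.
The resultant acts 1.45 + 0.10347 = 1.55347 m (along the plate) below the hinge at the top edge, so the moment about the hinge is M = F × 1.55347 = 193.554 × 1.55347 = 300.68 kN·m.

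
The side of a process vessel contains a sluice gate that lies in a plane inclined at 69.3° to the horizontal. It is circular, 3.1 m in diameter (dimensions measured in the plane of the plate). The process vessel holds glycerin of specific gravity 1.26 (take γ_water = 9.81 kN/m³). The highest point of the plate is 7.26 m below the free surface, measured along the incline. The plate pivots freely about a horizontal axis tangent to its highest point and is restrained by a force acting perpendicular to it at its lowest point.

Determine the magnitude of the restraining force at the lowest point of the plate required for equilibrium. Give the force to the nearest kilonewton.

γ = 1.26 × 9.81 = 12.3606 kN/m³.
Let θ = 69.3° be the plate's angle to the horizontal; measure y along the incline from where the plane meets the free surface. Vertical depth h = y·sinθ with sinθ = 0.935444.
The centroid is at the centre, 1.55 m below the top of the plate, so y_c = 7.26 + 1.55 = 8.81 m and h_c = 8.81 × 0.935444 = 8.24126 m.
A = π(1.55)² = 7.54768 m².
Resultant F = γ·h_c·A = 12.3606 × 8.24126 × 7.54768 = 768.859 kN.
I_c = πr⁴/4 = π × 1.55⁴/4 = 4.53332 m⁴.
Centre of pressure: y_p = y_c + I_c/(y_c·A) = 8.81 + 4.53332/(8.81 × 7.54768) = 8.81 + 0.0681753 = 8.87818 m along the plane.
The resultant acts 1.55 + 0.0681753 = 1.61818 m (along the plate) below the hinge at the top edge, so the moment about the hinge is M = F × 1.61818 = 768.859 × 1.61818 = 1244.15 kN·m.
A normal force at the bottom, 3.1 m from the hinge, must supply this moment: P = 1244.15/3.1 = 401.339 kN.

P ≈ 401 kN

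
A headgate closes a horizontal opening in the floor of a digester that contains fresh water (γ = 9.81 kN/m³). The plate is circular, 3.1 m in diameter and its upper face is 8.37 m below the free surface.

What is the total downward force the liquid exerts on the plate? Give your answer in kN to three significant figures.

γ = 9.81 kN/m³.
The plate is horizontal, so pressure is uniform at p = γ·h = 9.81 × 8.37 = 82.1097 kN/m².
A = π(1.55)² = 7.54768 m².
F = p·A = 82.1097 × 7.54768 = 619.738 kN.

F ≈ 620 kN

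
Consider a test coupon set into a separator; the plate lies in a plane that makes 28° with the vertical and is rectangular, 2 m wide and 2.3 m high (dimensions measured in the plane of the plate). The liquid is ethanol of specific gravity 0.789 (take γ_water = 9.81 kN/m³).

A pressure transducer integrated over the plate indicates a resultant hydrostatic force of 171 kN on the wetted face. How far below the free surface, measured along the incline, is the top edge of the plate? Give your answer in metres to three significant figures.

y_top ≈ 4.29 m

γ = 0.789 × 9.81 = 7.74009 kN/m³.
A = 2 × 2.3 = 4.6 m².
From F = γ·h_c·A, the centroid depth is h_c = 171/(7.74009 × 4.6) = 4.80278 m.
The plate makes 28° with the vertical, i.e. θ = 90° − 28° = 62° to the horizontal. Measuring y along the incline from the free-surface line, vertical depth h = y·sinθ with sinθ = 0.882948.
Along the incline, y_c = h_c/sinθ = 4.80278/0.882948 = 5.43948 m.
The centroid lies 2.3/2 = 1.15 m below the top edge, so the top edge sits at y_top = 5.43948 − 1.15 = 4.28948 m along the incline.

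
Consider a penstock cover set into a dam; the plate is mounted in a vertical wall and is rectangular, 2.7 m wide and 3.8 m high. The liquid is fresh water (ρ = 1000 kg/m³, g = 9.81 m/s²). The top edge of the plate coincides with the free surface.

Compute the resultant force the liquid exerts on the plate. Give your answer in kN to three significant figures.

F ≈ 191 kN

γ = ρg = 1000 × 9.81 = 9810 N/m³ = 9.81 kN/m³.
The centroid lies 3.8/2 = 1.9 m below the top edge, so the centroid depth is h_c = 1.9 m.
A = 2.7 × 3.8 = 10.26 m².
Resultant F = γ·h_c·A = 9.81 × 1.9 × 10.26 = 191.236 kN.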